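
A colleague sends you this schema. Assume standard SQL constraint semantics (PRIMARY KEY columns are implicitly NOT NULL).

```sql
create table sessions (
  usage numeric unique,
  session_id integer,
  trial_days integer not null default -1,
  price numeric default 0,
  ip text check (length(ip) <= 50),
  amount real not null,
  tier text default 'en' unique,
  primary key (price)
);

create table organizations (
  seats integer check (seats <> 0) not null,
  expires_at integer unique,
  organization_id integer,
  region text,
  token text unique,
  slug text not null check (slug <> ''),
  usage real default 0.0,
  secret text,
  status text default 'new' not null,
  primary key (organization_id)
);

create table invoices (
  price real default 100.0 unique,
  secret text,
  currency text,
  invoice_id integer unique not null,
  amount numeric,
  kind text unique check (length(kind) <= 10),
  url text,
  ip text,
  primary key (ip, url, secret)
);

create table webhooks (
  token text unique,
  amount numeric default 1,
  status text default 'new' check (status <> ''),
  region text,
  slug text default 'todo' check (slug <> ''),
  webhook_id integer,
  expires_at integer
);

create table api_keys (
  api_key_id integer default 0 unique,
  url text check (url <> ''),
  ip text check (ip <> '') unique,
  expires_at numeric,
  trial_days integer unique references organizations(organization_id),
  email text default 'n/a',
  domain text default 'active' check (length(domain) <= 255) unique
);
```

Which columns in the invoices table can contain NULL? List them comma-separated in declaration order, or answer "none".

price, currency, amount, kind

- price: UNIQUE does not imply NOT NULL → nullable.
- secret: part of the PRIMARY KEY, which implies NOT NULL → not nullable.
- currency: no NOT NULL constraint applies → nullable.
- invoice_id: declared NOT NULL → not nullable.
- amount: no NOT NULL constraint applies → nullable.
- kind: CHECK does not forbid NULL (a CHECK constraint passes when its expression is NULL) → nullable.
- url: part of the PRIMARY KEY, which implies NOT NULL → not nullable.
- ip: part of the PRIMARY KEY, which implies NOT NULL → not nullable.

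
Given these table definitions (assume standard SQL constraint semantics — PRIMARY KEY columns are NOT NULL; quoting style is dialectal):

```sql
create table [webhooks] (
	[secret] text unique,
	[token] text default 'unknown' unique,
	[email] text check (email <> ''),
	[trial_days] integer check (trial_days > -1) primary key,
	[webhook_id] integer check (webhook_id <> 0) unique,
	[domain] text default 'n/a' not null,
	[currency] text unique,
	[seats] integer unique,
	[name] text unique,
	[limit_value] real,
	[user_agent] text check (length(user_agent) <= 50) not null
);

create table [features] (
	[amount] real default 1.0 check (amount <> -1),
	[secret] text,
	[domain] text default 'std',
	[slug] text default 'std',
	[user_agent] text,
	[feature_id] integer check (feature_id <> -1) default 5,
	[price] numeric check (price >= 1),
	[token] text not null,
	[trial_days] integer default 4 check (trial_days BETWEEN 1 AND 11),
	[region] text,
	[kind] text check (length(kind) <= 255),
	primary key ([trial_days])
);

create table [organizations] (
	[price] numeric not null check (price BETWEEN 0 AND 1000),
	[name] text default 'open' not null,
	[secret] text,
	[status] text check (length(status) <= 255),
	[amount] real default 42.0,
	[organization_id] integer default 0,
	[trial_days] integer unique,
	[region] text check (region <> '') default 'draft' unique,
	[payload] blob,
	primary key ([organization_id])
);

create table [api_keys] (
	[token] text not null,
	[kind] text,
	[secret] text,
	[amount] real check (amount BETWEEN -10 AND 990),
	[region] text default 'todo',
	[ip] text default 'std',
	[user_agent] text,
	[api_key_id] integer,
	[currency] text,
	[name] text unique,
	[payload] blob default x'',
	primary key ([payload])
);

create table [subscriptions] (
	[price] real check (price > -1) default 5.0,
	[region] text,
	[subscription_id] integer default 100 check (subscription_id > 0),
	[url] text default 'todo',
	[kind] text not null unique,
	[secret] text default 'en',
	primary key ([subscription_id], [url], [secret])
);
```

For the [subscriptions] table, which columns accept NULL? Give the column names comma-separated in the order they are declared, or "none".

price, region

- price: CHECK does not forbid NULL (a CHECK constraint passes when its expression is NULL) → nullable.
- region: no NOT NULL constraint applies → nullable.
- subscription_id: part of the PRIMARY KEY, which implies NOT NULL → not nullable.
- url: part of the PRIMARY KEY, which implies NOT NULL → not nullable.
- kind: declared NOT NULL → not nullable.
- secret: part of the PRIMARY KEY, which implies NOT NULL → not nullable.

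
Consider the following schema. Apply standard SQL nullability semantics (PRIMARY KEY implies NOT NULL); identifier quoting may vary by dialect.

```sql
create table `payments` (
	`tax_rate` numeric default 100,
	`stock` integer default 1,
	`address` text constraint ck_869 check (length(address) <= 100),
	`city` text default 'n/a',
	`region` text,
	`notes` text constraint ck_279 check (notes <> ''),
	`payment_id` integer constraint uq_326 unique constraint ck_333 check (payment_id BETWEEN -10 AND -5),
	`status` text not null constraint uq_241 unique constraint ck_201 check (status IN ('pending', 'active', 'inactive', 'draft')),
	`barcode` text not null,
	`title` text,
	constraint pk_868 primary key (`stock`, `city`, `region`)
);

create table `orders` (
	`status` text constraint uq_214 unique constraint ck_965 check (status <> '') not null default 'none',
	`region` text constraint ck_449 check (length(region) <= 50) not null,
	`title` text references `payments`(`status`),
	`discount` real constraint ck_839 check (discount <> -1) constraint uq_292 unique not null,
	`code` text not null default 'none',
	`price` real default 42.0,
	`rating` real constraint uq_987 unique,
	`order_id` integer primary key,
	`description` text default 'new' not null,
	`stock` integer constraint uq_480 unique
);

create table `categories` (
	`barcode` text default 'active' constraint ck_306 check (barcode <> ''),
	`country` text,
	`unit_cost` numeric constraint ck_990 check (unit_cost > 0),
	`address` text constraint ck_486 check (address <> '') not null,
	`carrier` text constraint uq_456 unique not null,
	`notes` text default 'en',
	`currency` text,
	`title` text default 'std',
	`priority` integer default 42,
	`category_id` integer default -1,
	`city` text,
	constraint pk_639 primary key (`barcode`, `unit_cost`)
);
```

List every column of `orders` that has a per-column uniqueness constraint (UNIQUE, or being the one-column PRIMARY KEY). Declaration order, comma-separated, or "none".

- status: declared UNIQUE → unique.
- region: no UNIQUE or single-column PK constraint.
- title: no UNIQUE or single-column PK constraint.
- discount: declared UNIQUE → unique.
- code: no UNIQUE or single-column PK constraint.
- price: no UNIQUE or single-column PK constraint.
- rating: declared UNIQUE → unique.
- order_id: single-column PRIMARY KEY → unique.
- description: no UNIQUE or single-column PK constraint.
- stock: declared UNIQUE → unique.

status, discount, rating, order_id, stock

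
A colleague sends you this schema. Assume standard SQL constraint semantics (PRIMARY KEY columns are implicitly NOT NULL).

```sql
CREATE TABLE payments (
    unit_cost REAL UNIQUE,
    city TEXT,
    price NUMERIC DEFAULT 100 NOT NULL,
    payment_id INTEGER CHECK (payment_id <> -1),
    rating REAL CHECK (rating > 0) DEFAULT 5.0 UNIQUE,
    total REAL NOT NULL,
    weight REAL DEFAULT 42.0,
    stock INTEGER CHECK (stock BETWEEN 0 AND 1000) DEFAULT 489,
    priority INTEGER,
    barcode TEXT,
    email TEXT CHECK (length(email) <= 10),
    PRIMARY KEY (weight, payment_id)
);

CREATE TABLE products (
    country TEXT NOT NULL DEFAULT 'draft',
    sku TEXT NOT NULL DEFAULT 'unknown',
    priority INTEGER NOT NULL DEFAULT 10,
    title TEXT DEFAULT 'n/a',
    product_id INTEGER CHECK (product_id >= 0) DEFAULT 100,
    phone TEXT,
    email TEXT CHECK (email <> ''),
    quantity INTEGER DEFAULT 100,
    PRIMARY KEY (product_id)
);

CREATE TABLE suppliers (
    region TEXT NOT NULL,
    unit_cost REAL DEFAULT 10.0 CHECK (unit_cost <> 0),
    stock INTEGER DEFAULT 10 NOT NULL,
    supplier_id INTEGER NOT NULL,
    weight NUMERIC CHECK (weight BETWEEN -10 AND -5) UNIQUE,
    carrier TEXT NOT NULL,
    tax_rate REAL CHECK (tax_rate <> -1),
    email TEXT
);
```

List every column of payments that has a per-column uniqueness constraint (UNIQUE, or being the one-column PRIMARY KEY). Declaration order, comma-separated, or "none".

unit_cost, rating

- unit_cost: declared UNIQUE → unique.
- city: no UNIQUE or single-column PK constraint.
- price: no UNIQUE or single-column PK constraint.
- payment_id: part of a composite PRIMARY KEY — only the tuple is unique, not this column on its own.
- rating: declared UNIQUE → unique.
- total: no UNIQUE or single-column PK constraint.
- weight: part of a composite PRIMARY KEY — only the tuple is unique, not this column on its own.
- stock: no UNIQUE or single-column PK constraint.
- priority: no UNIQUE or single-column PK constraint.
- barcode: no UNIQUE or single-column PK constraint.
- email: no UNIQUE or single-column PK constraint.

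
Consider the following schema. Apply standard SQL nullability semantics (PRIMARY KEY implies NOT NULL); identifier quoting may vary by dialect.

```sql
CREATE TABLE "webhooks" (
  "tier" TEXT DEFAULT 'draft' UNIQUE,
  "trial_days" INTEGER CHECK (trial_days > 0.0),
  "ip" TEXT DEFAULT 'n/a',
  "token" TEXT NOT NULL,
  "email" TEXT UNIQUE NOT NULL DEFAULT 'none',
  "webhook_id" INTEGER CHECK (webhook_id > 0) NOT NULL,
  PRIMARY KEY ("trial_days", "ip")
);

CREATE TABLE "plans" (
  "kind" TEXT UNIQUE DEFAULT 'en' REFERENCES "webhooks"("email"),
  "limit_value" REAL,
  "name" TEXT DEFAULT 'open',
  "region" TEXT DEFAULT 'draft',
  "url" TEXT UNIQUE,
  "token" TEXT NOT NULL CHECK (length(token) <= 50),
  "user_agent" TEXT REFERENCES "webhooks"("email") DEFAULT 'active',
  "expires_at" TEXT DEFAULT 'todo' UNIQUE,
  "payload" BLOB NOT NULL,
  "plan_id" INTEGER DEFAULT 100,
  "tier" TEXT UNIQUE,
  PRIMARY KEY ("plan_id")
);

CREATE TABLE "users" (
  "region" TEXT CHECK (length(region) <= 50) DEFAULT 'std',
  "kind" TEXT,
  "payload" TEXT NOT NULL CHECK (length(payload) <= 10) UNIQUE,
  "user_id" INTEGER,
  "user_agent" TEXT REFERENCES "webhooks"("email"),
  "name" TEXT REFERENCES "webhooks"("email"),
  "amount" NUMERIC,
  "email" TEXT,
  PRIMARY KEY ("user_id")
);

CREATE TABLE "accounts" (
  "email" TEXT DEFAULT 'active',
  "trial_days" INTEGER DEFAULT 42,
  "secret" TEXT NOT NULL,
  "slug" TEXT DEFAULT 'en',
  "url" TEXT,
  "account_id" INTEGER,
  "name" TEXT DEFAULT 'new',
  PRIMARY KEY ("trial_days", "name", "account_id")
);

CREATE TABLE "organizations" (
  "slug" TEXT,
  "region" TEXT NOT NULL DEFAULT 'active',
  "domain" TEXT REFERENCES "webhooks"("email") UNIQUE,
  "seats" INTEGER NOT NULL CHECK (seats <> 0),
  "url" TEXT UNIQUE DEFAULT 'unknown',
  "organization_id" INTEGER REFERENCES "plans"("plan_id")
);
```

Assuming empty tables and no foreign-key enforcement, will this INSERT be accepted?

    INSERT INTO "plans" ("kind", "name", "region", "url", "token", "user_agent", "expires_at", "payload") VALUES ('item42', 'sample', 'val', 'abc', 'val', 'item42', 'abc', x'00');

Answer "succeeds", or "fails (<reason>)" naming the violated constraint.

NOT NULL columns: payload is supplied; plan_id defaults to 100; token is supplied.
CHECK constraints: 'val' satisfies (length(token) <= 50).
No constraint is violated.

succeeds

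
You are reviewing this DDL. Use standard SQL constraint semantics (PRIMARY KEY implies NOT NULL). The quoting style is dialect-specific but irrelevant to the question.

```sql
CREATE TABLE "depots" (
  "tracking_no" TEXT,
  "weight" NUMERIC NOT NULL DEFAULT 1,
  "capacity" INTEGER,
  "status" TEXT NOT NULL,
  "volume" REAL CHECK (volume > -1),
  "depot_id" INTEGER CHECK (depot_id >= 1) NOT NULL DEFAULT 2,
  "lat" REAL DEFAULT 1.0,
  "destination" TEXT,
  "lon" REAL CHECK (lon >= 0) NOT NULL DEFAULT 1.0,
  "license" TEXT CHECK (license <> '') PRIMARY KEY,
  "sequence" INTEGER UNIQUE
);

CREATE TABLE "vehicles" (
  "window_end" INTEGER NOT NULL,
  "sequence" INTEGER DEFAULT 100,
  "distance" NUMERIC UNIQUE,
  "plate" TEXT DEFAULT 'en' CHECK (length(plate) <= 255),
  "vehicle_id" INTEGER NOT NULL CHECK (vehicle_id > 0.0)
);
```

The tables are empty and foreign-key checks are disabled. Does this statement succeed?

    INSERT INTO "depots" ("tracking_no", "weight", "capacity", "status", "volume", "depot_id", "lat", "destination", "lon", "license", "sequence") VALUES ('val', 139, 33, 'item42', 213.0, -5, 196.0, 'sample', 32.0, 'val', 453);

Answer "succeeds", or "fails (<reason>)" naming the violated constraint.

fails (CHECK on depot_id)

The value -5 for depot_id violates CHECK (depot_id >= 1).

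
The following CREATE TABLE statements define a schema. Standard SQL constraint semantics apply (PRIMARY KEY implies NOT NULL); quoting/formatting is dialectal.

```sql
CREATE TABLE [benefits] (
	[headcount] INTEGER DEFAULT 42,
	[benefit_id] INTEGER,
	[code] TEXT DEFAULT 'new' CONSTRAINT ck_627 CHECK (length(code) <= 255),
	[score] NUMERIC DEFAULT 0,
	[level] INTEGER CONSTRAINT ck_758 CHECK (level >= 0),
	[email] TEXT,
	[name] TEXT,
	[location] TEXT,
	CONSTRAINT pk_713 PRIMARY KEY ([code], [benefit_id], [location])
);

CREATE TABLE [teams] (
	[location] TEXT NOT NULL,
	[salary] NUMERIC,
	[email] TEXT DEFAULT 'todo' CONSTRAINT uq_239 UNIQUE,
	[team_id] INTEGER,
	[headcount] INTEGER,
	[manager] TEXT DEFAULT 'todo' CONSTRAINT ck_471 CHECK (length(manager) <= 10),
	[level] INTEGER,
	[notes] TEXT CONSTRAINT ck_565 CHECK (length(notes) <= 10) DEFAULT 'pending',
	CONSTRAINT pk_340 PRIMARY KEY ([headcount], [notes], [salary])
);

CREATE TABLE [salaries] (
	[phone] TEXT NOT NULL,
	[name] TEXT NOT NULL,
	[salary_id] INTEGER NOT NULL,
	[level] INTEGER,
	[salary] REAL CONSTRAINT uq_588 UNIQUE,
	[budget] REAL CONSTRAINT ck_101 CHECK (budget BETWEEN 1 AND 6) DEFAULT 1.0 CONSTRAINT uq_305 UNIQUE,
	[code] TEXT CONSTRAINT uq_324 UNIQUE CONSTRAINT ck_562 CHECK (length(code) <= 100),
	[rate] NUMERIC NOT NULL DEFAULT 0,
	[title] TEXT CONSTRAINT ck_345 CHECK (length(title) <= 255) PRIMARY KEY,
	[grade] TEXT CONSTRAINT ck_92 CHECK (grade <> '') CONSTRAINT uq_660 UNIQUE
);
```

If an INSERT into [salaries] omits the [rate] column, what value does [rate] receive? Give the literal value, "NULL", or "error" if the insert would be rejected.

0

rate has an explicit DEFAULT 0.
When the column is omitted from an INSERT, that default is used.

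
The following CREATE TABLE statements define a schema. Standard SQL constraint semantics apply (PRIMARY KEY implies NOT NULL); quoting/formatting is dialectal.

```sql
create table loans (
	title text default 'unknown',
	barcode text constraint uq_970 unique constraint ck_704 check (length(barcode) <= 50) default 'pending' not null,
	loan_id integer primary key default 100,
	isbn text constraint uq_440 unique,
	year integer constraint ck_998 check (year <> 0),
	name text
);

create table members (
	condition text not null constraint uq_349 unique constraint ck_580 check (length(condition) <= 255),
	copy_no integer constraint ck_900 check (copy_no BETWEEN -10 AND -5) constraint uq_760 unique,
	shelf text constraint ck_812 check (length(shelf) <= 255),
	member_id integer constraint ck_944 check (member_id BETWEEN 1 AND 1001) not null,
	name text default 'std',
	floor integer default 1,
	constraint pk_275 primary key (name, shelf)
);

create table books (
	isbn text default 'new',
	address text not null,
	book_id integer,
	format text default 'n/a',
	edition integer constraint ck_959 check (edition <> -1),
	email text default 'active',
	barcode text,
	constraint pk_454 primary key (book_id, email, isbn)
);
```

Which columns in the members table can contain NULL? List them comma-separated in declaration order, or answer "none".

copy_no, floor

- condition: declared NOT NULL → not nullable.
- copy_no: CHECK does not forbid NULL (a CHECK constraint passes when its expression is NULL) → nullable.
- shelf: part of the PRIMARY KEY, which implies NOT NULL → not nullable.
- member_id: declared NOT NULL → not nullable.
- name: part of the PRIMARY KEY, which implies NOT NULL → not nullable.
- floor: DEFAULT only fills an omitted column; an explicit NULL is still allowed → nullable.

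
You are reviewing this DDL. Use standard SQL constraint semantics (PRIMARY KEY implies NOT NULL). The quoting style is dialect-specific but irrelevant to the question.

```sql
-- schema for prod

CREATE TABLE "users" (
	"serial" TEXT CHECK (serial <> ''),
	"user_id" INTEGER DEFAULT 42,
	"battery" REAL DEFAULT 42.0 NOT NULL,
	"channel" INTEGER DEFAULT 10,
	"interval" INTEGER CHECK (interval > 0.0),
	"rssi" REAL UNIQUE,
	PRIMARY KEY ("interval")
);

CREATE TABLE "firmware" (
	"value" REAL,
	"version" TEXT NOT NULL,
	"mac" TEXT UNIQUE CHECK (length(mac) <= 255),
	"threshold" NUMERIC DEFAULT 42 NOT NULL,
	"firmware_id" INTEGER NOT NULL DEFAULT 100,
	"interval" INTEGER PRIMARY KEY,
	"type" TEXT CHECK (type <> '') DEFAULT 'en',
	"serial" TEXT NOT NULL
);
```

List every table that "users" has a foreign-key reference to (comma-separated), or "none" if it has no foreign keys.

No column in users has a REFERENCES clause.

none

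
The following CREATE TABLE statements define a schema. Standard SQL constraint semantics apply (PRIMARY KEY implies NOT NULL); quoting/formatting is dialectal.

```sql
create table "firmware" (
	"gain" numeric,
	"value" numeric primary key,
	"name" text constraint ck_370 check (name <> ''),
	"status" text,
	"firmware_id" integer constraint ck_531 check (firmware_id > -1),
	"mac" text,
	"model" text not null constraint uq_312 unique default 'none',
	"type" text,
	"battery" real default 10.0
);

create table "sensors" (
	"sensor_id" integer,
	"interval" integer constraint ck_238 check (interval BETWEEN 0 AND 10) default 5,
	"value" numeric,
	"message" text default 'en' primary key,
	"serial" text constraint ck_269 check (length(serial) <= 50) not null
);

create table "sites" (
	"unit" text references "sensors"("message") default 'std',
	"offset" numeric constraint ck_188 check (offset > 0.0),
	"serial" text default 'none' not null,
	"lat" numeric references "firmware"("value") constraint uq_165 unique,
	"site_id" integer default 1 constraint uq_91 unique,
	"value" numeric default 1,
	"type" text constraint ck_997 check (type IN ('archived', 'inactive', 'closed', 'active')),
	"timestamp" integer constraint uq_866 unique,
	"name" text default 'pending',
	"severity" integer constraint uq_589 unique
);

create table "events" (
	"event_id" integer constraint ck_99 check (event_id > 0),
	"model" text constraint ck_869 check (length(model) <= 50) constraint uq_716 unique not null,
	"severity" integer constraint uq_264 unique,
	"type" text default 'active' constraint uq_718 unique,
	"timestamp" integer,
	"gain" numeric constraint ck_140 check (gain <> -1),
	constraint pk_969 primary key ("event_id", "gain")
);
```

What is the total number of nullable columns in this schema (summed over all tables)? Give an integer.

firmware: 7 nullable (gain, name, status, firmware_id, mac, type, battery — PK (value) and explicit NOT NULL columns excluded).
sensors: 3 nullable (sensor_id, interval, value — PK (message) and explicit NOT NULL columns excluded).
sites: 9 nullable (unit, offset, lat, site_id, value, type, timestamp, name, severity — PK none and explicit NOT NULL columns excluded).
events: 3 nullable (severity, type, timestamp — PK (event_id, gain) and explicit NOT NULL columns excluded).
Total: 7 + 3 + 9 + 3 = 22.

22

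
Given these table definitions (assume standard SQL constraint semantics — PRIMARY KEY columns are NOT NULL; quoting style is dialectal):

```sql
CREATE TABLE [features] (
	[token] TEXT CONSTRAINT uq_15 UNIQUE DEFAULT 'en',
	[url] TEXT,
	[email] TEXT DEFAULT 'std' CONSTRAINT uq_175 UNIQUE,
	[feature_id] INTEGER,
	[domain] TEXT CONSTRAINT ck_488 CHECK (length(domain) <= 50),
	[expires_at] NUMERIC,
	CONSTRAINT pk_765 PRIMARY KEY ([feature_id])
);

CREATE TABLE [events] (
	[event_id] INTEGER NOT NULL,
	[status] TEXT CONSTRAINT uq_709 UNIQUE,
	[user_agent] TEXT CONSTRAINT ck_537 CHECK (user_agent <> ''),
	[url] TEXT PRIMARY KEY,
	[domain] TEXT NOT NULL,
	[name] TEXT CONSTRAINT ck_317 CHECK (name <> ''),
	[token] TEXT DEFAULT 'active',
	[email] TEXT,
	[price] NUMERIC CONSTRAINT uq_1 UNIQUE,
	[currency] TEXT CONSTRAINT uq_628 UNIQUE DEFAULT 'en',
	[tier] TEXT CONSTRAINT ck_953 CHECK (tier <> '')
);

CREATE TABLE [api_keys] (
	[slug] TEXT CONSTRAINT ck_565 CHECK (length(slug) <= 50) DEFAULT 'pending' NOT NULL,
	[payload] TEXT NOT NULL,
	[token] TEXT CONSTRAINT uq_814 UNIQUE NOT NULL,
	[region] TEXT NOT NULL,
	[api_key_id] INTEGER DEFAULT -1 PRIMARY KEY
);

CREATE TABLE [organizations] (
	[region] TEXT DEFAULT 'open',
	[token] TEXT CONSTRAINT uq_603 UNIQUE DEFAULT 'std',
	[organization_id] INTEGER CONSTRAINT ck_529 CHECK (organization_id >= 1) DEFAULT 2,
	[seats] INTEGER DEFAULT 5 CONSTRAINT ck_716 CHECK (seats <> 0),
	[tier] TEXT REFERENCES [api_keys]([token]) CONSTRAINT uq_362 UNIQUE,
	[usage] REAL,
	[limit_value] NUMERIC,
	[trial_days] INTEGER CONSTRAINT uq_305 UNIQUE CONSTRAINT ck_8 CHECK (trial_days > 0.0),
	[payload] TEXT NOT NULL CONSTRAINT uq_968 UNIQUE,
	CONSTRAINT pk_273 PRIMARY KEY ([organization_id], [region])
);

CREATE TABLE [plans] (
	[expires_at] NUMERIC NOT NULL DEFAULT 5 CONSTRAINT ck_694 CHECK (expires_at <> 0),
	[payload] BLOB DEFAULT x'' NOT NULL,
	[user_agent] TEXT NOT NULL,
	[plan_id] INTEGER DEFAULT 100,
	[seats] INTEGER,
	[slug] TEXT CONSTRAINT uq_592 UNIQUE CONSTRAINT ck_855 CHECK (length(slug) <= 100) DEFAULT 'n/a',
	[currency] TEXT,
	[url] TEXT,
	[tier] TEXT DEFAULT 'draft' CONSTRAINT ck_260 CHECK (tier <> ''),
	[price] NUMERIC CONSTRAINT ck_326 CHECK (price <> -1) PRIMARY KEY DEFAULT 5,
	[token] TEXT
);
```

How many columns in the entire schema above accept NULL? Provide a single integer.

26

features: 5 nullable (token, url, email, domain, expires_at — PK (feature_id) and explicit NOT NULL columns excluded).
events: 8 nullable (status, user_agent, name, token, email, price, currency, tier — PK (url) and explicit NOT NULL columns excluded).
api_keys: 0 nullable (none — PK (api_key_id) and explicit NOT NULL columns excluded).
organizations: 6 nullable (token, seats, tier, usage, limit_value, trial_days — PK (organization_id, region) and explicit NOT NULL columns excluded).
plans: 7 nullable (plan_id, seats, slug, currency, url, tier, token — PK (price) and explicit NOT NULL columns excluded).
Total: 5 + 8 + 0 + 6 + 7 = 26.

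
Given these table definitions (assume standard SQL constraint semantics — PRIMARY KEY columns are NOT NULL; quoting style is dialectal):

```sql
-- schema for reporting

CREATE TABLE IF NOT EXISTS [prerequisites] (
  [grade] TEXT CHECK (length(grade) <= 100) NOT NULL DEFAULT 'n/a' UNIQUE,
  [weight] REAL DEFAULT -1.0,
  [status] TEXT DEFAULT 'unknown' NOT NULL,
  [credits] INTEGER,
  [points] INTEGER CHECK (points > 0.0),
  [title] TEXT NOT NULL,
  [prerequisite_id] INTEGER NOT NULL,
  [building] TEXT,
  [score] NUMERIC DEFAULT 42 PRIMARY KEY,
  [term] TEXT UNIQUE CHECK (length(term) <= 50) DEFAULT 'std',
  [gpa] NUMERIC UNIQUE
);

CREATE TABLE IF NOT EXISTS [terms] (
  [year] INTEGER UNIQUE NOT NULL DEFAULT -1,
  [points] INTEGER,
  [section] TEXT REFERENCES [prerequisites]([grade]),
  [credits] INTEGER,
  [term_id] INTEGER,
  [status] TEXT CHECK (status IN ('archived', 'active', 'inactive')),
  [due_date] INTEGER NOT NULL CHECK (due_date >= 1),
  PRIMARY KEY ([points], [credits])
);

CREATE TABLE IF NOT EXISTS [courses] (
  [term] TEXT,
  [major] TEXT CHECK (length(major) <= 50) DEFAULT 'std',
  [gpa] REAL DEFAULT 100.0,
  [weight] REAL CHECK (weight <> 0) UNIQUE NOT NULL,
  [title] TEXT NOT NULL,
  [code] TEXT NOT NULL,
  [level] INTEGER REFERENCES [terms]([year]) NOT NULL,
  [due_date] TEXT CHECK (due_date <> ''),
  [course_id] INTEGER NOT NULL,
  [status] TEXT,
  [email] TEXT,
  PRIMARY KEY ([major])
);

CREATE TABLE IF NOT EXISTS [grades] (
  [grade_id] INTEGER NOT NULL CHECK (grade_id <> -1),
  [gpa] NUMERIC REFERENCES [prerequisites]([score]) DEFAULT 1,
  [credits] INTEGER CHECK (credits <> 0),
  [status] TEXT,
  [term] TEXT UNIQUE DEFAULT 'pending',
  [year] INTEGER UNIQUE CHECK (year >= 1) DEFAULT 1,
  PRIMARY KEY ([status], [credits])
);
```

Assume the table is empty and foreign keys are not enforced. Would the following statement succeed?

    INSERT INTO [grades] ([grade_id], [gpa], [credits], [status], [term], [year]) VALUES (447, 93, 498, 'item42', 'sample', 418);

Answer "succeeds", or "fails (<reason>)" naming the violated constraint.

succeeds

NOT NULL columns: credits is supplied; grade_id is supplied; status is supplied.
CHECK constraints: 447 satisfies (grade_id <> -1); 498 satisfies (credits <> 0); 418 satisfies (year >= 1).
No constraint is violated.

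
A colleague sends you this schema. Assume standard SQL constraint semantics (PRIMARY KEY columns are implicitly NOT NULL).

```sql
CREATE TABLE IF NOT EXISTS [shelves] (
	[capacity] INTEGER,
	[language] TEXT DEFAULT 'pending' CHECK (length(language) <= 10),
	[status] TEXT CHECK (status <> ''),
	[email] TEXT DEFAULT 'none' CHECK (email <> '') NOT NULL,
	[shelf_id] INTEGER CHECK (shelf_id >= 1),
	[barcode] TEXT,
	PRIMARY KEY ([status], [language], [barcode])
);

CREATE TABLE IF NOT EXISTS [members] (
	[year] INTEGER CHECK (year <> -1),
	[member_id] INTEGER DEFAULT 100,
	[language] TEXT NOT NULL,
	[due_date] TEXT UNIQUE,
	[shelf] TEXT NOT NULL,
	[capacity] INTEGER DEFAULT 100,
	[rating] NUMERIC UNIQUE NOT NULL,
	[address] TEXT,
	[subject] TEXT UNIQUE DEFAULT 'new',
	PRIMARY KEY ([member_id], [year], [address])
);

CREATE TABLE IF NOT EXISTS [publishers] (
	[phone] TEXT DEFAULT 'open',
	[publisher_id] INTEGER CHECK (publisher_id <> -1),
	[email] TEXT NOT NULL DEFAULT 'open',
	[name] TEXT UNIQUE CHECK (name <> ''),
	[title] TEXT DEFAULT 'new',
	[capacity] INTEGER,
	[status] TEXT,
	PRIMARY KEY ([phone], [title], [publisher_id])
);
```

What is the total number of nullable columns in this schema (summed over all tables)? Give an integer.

shelves: 2 nullable (capacity, shelf_id — PK (status, language, barcode) and explicit NOT NULL columns excluded).
members: 3 nullable (due_date, capacity, subject — PK (member_id, year, address) and explicit NOT NULL columns excluded).
publishers: 3 nullable (name, capacity, status — PK (phone, title, publisher_id) and explicit NOT NULL columns excluded).
Total: 2 + 3 + 3 = 8.

8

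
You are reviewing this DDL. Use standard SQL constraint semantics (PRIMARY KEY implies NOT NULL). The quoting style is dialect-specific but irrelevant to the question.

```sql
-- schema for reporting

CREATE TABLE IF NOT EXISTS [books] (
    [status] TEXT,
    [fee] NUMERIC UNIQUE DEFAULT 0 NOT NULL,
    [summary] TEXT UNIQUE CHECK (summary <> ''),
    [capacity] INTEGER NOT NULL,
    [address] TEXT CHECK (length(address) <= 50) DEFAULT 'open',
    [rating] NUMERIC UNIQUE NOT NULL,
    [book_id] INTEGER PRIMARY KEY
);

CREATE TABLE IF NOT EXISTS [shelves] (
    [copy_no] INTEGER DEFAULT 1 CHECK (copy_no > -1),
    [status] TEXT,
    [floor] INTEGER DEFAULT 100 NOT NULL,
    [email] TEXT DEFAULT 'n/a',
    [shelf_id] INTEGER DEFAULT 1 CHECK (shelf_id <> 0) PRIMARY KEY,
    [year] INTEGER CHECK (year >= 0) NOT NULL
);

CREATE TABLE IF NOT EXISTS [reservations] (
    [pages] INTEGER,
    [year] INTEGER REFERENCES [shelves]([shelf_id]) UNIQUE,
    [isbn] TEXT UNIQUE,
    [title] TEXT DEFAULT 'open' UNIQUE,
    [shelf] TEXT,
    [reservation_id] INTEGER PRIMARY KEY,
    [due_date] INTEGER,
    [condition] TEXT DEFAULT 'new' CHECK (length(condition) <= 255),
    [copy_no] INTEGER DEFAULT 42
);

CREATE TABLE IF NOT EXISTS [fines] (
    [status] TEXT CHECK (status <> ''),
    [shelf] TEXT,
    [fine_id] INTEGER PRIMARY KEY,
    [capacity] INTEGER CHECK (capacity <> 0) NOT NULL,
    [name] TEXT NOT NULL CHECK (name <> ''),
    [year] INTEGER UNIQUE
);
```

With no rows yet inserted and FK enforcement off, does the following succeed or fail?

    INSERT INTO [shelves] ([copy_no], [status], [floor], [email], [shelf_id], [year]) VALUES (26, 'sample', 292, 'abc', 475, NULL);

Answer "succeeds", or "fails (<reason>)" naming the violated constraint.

fails (NOT NULL on year)

year is explicitly set to NULL, but year is declared NOT NULL.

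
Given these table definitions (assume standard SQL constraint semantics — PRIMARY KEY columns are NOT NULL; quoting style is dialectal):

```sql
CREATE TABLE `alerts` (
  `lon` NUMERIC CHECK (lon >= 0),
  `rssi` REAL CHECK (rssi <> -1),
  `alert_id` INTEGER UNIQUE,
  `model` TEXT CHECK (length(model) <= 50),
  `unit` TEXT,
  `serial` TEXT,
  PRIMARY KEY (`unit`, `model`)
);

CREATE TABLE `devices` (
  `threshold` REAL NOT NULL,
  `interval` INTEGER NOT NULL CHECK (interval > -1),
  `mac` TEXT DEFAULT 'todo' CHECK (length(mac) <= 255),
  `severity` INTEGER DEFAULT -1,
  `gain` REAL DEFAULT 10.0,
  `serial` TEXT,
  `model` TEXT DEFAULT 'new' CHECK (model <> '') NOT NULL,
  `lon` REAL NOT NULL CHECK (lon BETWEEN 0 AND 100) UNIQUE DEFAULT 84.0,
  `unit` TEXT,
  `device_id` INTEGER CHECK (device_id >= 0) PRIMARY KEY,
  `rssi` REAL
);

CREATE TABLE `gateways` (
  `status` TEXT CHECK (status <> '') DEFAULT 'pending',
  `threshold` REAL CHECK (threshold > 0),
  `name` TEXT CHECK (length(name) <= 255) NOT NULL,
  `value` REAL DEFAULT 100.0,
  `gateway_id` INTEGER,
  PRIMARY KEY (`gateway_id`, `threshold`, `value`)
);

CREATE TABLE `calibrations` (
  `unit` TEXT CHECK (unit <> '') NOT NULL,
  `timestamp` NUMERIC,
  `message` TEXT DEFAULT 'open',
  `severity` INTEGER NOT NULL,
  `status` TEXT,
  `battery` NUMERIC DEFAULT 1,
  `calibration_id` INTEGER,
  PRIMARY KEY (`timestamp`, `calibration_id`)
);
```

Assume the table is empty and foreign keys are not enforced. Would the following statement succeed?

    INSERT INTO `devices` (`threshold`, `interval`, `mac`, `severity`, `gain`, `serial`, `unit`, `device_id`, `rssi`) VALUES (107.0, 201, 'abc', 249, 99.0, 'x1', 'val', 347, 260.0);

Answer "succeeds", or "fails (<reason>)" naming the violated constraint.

succeeds

NOT NULL columns: device_id is supplied; interval is supplied; lon defaults to 84.0; model defaults to 'new'; threshold is supplied.
CHECK constraints: 201 satisfies (interval > -1); 'abc' satisfies (length(mac) <= 255); 347 satisfies (device_id >= 0).
No constraint is violated.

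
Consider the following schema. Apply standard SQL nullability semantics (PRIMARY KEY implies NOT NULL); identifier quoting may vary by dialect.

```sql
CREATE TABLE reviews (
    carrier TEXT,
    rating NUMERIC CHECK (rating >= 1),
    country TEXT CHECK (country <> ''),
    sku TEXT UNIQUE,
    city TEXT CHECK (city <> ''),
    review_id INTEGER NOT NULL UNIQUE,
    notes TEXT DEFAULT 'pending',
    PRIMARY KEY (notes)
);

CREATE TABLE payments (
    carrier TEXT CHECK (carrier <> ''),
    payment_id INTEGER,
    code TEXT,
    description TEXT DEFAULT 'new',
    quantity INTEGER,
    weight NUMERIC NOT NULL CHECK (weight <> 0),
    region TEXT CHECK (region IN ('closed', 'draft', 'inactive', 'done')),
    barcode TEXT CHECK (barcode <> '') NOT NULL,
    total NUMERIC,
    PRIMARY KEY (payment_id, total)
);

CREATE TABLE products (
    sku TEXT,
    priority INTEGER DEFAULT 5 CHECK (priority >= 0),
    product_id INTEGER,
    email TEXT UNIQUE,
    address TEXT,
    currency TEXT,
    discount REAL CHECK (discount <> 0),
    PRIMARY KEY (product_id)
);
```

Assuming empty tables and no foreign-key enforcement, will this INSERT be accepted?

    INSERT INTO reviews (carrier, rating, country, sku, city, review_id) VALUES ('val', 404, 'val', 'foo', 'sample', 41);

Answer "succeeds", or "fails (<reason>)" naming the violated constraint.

NOT NULL columns: notes defaults to 'pending'; review_id is supplied.
CHECK constraints: 404 satisfies (rating >= 1); 'val' satisfies (country <> ''); 'sample' satisfies (city <> '').
No constraint is violated.

succeeds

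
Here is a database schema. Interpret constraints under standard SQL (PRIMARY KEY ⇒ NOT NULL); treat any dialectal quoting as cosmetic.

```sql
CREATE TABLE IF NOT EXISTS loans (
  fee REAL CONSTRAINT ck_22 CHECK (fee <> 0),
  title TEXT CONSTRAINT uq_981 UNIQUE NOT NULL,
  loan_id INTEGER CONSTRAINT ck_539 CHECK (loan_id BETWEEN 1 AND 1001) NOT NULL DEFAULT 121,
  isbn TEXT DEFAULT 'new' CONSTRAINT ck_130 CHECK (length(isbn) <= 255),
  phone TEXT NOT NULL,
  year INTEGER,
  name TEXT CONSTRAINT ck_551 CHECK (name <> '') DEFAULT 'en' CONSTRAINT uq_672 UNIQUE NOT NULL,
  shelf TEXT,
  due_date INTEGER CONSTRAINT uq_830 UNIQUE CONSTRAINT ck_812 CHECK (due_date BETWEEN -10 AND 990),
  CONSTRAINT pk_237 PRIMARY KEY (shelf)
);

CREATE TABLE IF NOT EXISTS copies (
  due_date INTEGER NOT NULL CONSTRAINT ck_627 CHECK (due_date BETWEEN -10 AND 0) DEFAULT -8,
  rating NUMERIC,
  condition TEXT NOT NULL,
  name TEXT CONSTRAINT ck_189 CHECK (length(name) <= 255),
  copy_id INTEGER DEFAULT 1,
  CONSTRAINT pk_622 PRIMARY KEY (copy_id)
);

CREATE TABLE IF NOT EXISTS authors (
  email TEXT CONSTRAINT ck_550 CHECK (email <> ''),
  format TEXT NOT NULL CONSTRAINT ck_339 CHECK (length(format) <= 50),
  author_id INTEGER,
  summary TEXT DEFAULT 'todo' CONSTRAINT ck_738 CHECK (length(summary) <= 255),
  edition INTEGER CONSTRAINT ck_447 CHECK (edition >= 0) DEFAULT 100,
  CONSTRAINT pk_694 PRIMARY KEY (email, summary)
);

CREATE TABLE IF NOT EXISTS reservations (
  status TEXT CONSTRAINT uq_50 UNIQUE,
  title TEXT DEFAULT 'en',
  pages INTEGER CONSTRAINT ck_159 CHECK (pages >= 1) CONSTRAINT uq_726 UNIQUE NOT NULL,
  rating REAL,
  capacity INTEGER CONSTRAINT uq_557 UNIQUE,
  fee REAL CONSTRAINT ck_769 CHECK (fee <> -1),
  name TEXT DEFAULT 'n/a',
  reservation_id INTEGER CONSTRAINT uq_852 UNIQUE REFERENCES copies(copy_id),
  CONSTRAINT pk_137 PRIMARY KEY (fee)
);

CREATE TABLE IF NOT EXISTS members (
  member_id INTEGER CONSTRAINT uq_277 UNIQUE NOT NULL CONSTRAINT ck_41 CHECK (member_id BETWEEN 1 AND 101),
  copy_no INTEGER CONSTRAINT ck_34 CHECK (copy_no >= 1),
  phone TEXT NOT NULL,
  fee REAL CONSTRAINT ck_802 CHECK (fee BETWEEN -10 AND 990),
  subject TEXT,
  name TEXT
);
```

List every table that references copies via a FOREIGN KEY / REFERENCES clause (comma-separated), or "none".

- reservations.reservation_id references copies(copy_id).

reservations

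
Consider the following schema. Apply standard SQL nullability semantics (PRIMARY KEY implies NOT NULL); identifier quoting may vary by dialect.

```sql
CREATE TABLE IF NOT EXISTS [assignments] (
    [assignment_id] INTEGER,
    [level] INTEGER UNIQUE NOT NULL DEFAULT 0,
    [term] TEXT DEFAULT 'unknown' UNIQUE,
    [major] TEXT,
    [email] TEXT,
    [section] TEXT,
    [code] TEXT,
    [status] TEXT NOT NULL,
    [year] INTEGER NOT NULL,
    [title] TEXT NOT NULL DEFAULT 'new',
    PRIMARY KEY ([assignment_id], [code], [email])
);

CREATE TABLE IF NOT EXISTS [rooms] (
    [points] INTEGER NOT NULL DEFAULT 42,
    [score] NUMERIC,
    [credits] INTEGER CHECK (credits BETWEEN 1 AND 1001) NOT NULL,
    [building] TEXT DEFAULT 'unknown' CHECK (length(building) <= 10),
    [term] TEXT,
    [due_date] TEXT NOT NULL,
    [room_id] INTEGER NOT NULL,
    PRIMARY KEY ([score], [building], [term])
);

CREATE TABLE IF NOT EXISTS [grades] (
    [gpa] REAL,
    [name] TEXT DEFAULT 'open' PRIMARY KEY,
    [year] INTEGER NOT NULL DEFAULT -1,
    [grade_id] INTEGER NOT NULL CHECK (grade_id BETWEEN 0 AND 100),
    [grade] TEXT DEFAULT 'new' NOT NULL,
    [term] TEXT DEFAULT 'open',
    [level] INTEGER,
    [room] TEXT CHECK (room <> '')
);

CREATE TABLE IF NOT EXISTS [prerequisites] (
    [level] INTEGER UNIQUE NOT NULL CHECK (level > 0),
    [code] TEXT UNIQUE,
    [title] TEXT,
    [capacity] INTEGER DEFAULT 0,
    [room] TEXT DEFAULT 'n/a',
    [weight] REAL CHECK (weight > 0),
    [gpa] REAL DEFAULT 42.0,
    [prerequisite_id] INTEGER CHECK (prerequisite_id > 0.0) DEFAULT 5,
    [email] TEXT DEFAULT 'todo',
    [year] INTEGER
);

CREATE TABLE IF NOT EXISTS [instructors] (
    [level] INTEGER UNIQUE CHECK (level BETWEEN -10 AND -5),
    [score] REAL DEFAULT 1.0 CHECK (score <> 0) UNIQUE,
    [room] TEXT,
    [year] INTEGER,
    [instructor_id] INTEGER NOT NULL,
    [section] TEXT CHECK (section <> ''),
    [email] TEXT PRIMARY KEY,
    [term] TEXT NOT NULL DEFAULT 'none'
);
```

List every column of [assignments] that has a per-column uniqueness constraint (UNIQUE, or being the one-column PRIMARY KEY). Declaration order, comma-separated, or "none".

- assignment_id: part of a composite PRIMARY KEY — only the tuple is unique, not this column on its own.
- level: declared UNIQUE → unique.
- term: declared UNIQUE → unique.
- major: no UNIQUE or single-column PK constraint.
- email: part of a composite PRIMARY KEY — only the tuple is unique, not this column on its own.
- section: no UNIQUE or single-column PK constraint.
- code: part of a composite PRIMARY KEY — only the tuple is unique, not this column on its own.
- status: no UNIQUE or single-column PK constraint.
- year: no UNIQUE or single-column PK constraint.
- title: no UNIQUE or single-column PK constraint.

level, term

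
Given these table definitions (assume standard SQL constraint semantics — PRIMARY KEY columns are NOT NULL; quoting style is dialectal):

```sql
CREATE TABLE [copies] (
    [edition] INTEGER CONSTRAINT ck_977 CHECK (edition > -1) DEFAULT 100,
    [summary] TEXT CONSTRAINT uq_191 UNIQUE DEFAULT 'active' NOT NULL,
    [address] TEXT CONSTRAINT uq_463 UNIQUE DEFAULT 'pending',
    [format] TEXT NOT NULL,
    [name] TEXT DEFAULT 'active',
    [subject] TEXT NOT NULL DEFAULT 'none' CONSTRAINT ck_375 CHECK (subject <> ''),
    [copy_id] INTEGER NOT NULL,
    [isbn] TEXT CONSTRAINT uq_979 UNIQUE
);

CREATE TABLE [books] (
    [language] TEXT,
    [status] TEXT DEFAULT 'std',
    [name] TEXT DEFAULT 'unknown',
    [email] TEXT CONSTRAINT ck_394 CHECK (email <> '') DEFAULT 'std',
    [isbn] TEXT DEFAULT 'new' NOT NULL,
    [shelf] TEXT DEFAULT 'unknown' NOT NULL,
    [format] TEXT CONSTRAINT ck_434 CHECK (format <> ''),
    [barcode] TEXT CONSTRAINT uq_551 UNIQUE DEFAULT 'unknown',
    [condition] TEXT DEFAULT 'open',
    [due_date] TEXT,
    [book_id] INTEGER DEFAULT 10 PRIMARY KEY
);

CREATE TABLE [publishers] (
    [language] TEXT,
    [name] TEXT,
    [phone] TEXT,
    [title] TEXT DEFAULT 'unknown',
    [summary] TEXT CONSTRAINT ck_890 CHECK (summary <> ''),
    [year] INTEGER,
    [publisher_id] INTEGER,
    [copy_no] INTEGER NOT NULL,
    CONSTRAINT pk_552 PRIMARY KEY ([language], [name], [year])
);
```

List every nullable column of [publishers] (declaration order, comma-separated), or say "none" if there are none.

- language: part of the PRIMARY KEY, which implies NOT NULL → not nullable.
- name: part of the PRIMARY KEY, which implies NOT NULL → not nullable.
- phone: no NOT NULL constraint applies → nullable.
- title: DEFAULT only fills an omitted column; an explicit NULL is still allowed → nullable.
- summary: CHECK does not forbid NULL (a CHECK constraint passes when its expression is NULL) → nullable.
- year: part of the PRIMARY KEY, which implies NOT NULL → not nullable.
- publisher_id: no NOT NULL constraint applies → nullable.
- copy_no: declared NOT NULL → not nullable.

phone, title, summary, publisher_id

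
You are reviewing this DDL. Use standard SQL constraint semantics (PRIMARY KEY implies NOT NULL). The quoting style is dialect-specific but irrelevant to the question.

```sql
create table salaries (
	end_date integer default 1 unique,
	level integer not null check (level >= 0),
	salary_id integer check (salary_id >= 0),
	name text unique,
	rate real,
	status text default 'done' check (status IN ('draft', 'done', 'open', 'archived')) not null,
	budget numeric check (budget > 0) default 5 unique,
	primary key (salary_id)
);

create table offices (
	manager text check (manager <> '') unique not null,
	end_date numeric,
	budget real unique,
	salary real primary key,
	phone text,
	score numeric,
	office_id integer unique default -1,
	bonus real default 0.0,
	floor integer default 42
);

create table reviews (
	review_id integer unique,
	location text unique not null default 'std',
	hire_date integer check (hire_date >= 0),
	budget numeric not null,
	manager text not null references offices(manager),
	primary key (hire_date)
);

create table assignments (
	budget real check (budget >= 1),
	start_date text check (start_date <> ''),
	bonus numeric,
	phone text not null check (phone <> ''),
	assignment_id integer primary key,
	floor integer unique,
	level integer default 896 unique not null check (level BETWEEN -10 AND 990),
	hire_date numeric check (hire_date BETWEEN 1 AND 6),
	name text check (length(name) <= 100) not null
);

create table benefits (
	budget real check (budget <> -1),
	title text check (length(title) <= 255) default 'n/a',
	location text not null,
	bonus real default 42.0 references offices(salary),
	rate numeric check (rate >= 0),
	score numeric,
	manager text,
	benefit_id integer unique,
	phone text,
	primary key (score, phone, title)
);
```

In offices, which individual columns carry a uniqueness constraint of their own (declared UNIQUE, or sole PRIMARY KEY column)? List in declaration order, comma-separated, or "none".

- manager: declared UNIQUE → unique.
- end_date: no UNIQUE or single-column PK constraint.
- budget: declared UNIQUE → unique.
- salary: single-column PRIMARY KEY → unique.
- phone: no UNIQUE or single-column PK constraint.
- score: no UNIQUE or single-column PK constraint.
- office_id: declared UNIQUE → unique.
- bonus: no UNIQUE or single-column PK constraint.
- floor: no UNIQUE or single-column PK constraint.

manager, budget, salary, office_id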